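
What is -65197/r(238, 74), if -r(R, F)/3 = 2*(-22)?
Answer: -5927/12 ≈ -493.92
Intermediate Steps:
r(R, F) = 132 (r(R, F) = -6*(-22) = -3*(-44) = 132)
-65197/r(238, 74) = -65197/132 = -65197*1/132 = -5927/12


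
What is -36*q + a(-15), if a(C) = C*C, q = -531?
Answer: 19341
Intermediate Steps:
a(C) = C²
-36*q + a(-15) = -36*(-531) + (-15)² = 19116 + 225 = 19341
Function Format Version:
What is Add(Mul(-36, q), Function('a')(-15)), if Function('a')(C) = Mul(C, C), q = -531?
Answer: 19341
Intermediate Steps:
Function('a')(C) = Pow(C, 2)
Add(Mul(-36, q), Function('a')(-15)) = Add(Mul(-36, -531), Pow(-15, 2)) = Add(19116, 225) = 19341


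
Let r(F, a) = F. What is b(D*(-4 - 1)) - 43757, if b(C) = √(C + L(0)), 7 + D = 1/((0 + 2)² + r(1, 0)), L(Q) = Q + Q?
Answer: -43757 + √34 ≈ -43751.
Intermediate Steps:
L(Q) = 2*Q
D = -34/5 (D = -7 + 1/((0 + 2)² + 1) = -7 + 1/(2² + 1) = -7 + 1/(4 + 1) = -7 + 1/5 = -7 + ⅕ = -34/5 ≈ -6.8000)
b(C) = √C (b(C) = √(C + 2*0) = √(C + 0) = √C)
b(D*(-4 - 1)) - 43757 = √(-34*(-4 - 1)/5) - 43757 = √(-34/5*(-5)) - 43757 = √34 - 43757 = -43757 + √34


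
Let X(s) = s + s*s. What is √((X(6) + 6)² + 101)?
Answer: √2405 ≈ 49.041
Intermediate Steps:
X(s) = s + s²
√((X(6) + 6)² + 101) = √((6*(1 + 6) + 6)² + 101) = √((6*7 + 6)² + 101) = √((42 + 6)² + 101) = √(48² + 101) = √(2304 + 101) = √2405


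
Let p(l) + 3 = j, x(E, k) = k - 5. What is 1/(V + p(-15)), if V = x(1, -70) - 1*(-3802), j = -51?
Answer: 1/3673 ≈ 0.00027226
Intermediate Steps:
x(E, k) = -5 + k
p(l) = -54 (p(l) = -3 - 51 = -54)
V = 3727 (V = (-5 - 70) - 1*(-3802) = -75 + 3802 = 3727)
1/(V + p(-15)) = 1/(3727 - 54) = 1/3673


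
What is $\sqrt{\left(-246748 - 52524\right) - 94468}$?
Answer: $2 i \sqrt{98435} \approx 627.49 i$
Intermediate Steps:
$\sqrt{\left(-246748 - 52524\right) - 94468} = \sqrt{-299272 - 94468} = \sqrt{-393740} = 2 i \sqrt{98435}$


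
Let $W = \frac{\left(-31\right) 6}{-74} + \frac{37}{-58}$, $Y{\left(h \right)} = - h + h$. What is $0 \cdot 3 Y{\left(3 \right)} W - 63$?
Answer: $-63$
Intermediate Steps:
$Y{\left(h \right)} = 0$
$W = \frac{4025}{2146}$ ($W = \left(-186\right) \left(- \frac{1}{74}\right) + 37 \left(- \frac{1}{58}\right) = \frac{93}{37} - \frac{37}{58} = \frac{4025}{2146} \approx 1.8756$)
$0 \cdot 3 Y{\left(3 \right)} W - 63 = 0 \cdot 3 \cdot 0 \cdot \frac{4025}{2146} - 63 = 0 \cdot 0 \cdot \frac{4025}{2146} - 63 = 0 \cdot \frac{4025}{2146} - 63 = 0 - 63 = -63$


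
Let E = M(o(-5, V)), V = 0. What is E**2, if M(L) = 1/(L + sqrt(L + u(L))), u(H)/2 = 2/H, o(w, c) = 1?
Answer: (1 + sqrt(5))**(-2) ≈ 0.095492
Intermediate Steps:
u(H) = 4/H (u(H) = 2*(2/H) = 4/H)
M(L) = 1/(L + sqrt(L + 4/L))
E = 1/(1 + sqrt(5)) (E = 1/(1 + sqrt(1 + 4/1)) = 1/(1 + sqrt(1 + 4*1)) = 1/(1 + sqrt(1 + 4)) = 1/(1 + sqrt(5)) ≈ 0.30902)
E**2 = (-1/4 + sqrt(5)/4)**2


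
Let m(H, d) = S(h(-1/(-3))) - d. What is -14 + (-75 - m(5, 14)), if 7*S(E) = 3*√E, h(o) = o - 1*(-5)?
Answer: -75 - 4*√3/7 ≈ -75.990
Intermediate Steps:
h(o) = 5 + o (h(o) = o + 5 = 5 + o)
S(E) = 3*√E/7 (S(E) = (3*√E)/7 = 3*√E/7)
m(H, d) = -d + 4*√3/7 (m(H, d) = 3*√(5 - 1/(-3))/7 - d = 3*√(5 - 1*(-⅓))/7 - d = 3*√(5 + ⅓)/7 - d = 3*√(16/3)/7 - d = 3*(4*√3/3)/7 - d = 4*√3/7 - d = -d + 4*√3/7)
-14 + (-75 - m(5, 14)) = -14 + (-75 - (-1*14 + 4*√3/7)) = -14 + (-75 - (-14 + 4*√3/7)) = -14 + (-75 + (14 - 4*√3/7)) = -14 + (-61 - 4*√3/7) = -75 - 4*√3/7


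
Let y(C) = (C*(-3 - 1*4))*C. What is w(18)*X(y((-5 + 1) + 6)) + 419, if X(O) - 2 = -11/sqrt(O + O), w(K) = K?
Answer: 455 + 99*I*sqrt(14)/14 ≈ 455.0 + 26.459*I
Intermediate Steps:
y(C) = -7*C**2 (y(C) = (C*(-3 - 4))*C = (C*(-7))*C = (-7*C)*C = -7*C**2)
X(O) = 2 - 11*sqrt(2)/(2*sqrt(O)) (X(O) = 2 - 11/sqrt(O + O) = 2 - 11*sqrt(2)/(2*sqrt(O)))
w(18)*X(y((-5 + 1) + 6)) + 419 = 18*(2 - 11*sqrt(2)/(2*sqrt(-7*((-5 + 1) + 6)**2))) + 419 = 18*(2 - 11*sqrt(2)/(2*sqrt(-7*(-4 + 6)**2))) + 419 = 18*(2 - 11*sqrt(2)/(2*sqrt(-7*2**2))) + 419 = 18*(2 - 11*sqrt(2)/(2*sqrt(-7*4))) + 419 = 18*(2 - 11*sqrt(2)/(2*sqrt(-28))) + 419 = 18*(2 - 11*sqrt(2)*(-I*sqrt(7)/14)/2) + 419 = 18*(2 + 11*I*sqrt(14)/28) + 419 = (36 + 99*I*sqrt(14)/14) + 419 = 455 + 99*I*sqrt(14)/14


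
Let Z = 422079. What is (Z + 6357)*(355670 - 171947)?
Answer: 78713547228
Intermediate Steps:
(Z + 6357)*(355670 - 171947) = (422079 + 6357)*(355670 - 171947) = 428436*183723 = 78713547228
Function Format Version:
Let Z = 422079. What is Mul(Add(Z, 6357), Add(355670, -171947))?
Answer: 78713547228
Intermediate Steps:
Mul(Add(Z, 6357), Add(355670, -171947)) = Mul(Add(422079, 6357), Add(355670, -171947)) = Mul(428436, 183723) = 78713547228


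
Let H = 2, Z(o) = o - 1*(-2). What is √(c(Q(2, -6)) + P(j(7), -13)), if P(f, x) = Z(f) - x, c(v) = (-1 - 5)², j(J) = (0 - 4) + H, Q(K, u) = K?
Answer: 7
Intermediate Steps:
Z(o) = 2 + o (Z(o) = o + 2 = 2 + o)
j(J) = -2 (j(J) = (0 - 4) + 2 = -4 + 2 = -2)
c(v) = 36 (c(v) = (-6)² = 36)
P(f, x) = 2 + f - x (P(f, x) = (2 + f) - x = 2 + f - x)
√(c(Q(2, -6)) + P(j(7), -13)) = √(36 + (2 - 2 - 1*(-13))) = √(36 + (2 - 2 + 13)) = √(36 + 13) = √49 = 7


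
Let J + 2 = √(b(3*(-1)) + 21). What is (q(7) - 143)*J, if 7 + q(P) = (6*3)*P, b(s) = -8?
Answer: 48 - 24*√13 ≈ -38.533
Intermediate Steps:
J = -2 + √13 (J = -2 + √(-8 + 21) = -2 + √13 ≈ 1.6056)
q(P) = -7 + 18*P (q(P) = -7 + (6*3)*P = -7 + 18*P)
(q(7) - 143)*J = ((-7 + 18*7) - 143)*(-2 + √13) = ((-7 + 126) - 143)*(-2 + √13) = (119 - 143)*(-2 + √13) = -24*(-2 + √13) = 48 - 24*√13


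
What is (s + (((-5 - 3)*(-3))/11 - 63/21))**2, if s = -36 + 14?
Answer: 63001/121 ≈ 520.67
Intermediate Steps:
s = -22
(s + (((-5 - 3)*(-3))/11 - 63/21))**2 = (-22 + (((-5 - 3)*(-3))/11 - 63/21))**2 = (-22 + (-8*(-3)*(1/11) - 63*1/21))**2 = (-22 + (24*(1/11) - 3))**2 = (-22 + (24/11 - 3))**2 = (-22 - 9/11)**2 = (-251/11)**2 = 63001/121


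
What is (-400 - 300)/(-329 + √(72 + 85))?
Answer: 57575/27021 + 175*√157/27021 ≈ 2.2119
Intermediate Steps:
(-400 - 300)/(-329 + √(72 + 85)) = -700/(-329 + √157)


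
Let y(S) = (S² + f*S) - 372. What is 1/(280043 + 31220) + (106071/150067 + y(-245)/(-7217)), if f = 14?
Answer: -2387916062806903/337108268449757 ≈ -7.0835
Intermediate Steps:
y(S) = -372 + S² + 14*S (y(S) = (S² + 14*S) - 372 = -372 + S² + 14*S)
1/(280043 + 31220) + (106071/150067 + y(-245)/(-7217)) = 1/(280043 + 31220) + (106071/150067 + (-372 + (-245)² + 14*(-245))/(-7217)) = 1/311263 + (106071*(1/150067) + (-372 + 60025 - 3430)*(-1/7217)) = 1/311263 + (106071/150067 + 56223*(-1/7217)) = 1/311263 + (106071/150067 - 56223/7217) = 1/311263 - 7671702534/1083033539 = -2387916062806903/337108268449757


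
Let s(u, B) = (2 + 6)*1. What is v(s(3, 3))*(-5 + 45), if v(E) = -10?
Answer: -400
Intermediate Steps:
s(u, B) = 8 (s(u, B) = 8*1 = 8)
v(s(3, 3))*(-5 + 45) = -10*(-5 + 45) = -10*40 = -400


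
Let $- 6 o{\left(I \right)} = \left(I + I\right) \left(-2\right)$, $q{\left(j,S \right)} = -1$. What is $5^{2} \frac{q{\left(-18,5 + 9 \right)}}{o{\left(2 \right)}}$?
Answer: $- \frac{75}{4} \approx -18.75$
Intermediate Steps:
$o{\left(I \right)} = \frac{2 I}{3}$ ($o{\left(I \right)} = - \frac{\left(I + I\right) \left(-2\right)}{6} = - \frac{2 I \left(-2\right)}{6} = - \frac{\left(-4\right) I}{6} = \frac{2 I}{3}$)
$5^{2} \frac{q{\left(-18,5 + 9 \right)}}{o{\left(2 \right)}} = 5^{2} \left(- \frac{1}{\frac{2}{3} \cdot 2}\right) = 25 \left(- \frac{1}{\frac{4}{3}}\right) = 25 \left(\left(-1\right) \frac{3}{4}\right) = 25 \left(- \frac{3}{4}\right) = - \frac{75}{4}$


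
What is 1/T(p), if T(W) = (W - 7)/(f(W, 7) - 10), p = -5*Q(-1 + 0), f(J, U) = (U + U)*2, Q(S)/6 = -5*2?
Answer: 18/293 ≈ 0.061433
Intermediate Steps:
Q(S) = -60 (Q(S) = 6*(-5*2) = 6*(-10) = -60)
f(J, U) = 4*U (f(J, U) = (2*U)*2 = 4*U)
p = 300 (p = -5*(-60) = 300)
T(W) = -7/18 + W/18 (T(W) = (W - 7)/(4*7 - 10) = (-7 + W)/(28 - 10) = (-7 + W)/18 = (-7 + W)*(1/18) = -7/18 + W/18)
1/T(p) = 1/(-7/18 + (1/18)*300) = 1/(-7/18 + 50/3) = 1/(293/18) = 18/293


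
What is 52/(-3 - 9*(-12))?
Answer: 52/105 ≈ 0.49524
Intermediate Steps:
52/(-3 - 9*(-12)) = 52/(-3 + 108) = 52/105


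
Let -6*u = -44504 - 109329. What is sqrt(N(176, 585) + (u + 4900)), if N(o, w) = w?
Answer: sqrt(1120458)/6 ≈ 176.42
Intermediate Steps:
u = 153833/6 (u = -(-44504 - 109329)/6 = -1/6*(-153833) = 153833/6 ≈ 25639.)
sqrt(N(176, 585) + (u + 4900)) = sqrt(585 + (153833/6 + 4900)) = sqrt(585 + 183233/6) = sqrt(186743/6) = sqrt(1120458)/6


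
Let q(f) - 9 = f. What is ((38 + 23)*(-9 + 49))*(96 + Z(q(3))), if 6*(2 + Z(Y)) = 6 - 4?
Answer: 690520/3 ≈ 2.3017e+5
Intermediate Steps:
q(f) = 9 + f
Z(Y) = -5/3 (Z(Y) = -2 + (6 - 4)/6 = -2 + (⅙)*2 = -2 + ⅓ = -5/3)
((38 + 23)*(-9 + 49))*(96 + Z(q(3))) = ((38 + 23)*(-9 + 49))*(96 - 5/3) = (61*40)*(283/3) = 2440*(283/3) = 690520/3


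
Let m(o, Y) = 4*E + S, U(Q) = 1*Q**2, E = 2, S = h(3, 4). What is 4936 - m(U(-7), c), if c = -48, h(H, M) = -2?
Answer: 4930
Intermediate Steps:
S = -2
U(Q) = Q**2
m(o, Y) = 6 (m(o, Y) = 4*2 - 2 = 8 - 2 = 6)
4936 - m(U(-7), c) = 4936 - 1*6 = 4936 - 6 = 4930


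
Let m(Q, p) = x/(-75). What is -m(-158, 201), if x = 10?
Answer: 2/15 ≈ 0.13333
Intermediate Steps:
m(Q, p) = -2/15 (m(Q, p) = 10/(-75) = 10*(-1/75) = -2/15)
-m(-158, 201) = -1*(-2/15) = 2/15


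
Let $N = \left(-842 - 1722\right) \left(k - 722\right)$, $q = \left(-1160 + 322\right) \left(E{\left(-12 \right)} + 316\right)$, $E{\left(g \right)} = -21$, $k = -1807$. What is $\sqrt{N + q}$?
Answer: $\sqrt{6237146} \approx 2497.4$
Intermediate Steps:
$q = -247210$ ($q = \left(-1160 + 322\right) \left(-21 + 316\right) = \left(-838\right) 295 = -247210$)
$N = 6484356$ ($N = \left(-842 - 1722\right) \left(-1807 - 722\right) = \left(-2564\right) \left(-2529\right) = 6484356$)
$\sqrt{N + q} = \sqrt{6484356 - 247210} = \sqrt{6237146}$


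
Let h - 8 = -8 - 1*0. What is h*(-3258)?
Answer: 0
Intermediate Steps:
h = 0 (h = 8 + (-8 - 1*0) = 8 + (-8 + 0) = 8 - 8 = 0)
h*(-3258) = 0*(-3258) = 0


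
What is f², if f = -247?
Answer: 61009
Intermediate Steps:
f² = (-247)² = 61009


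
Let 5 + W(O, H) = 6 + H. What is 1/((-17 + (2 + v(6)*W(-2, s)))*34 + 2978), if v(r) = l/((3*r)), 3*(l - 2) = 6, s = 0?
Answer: 9/22280 ≈ 0.00040395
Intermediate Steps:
l = 4 (l = 2 + (⅓)*6 = 2 + 2 = 4)
W(O, H) = 1 + H (W(O, H) = -5 + (6 + H) = 1 + H)
v(r) = 4/(3*r) (v(r) = 4/((3*r)) = 4*(1/(3*r)) = 4/(3*r))
1/((-17 + (2 + v(6)*W(-2, s)))*34 + 2978) = 1/((-17 + (2 + ((4/3)/6)*(1 + 0)))*34 + 2978) = 1/((-17 + (2 + ((4/3)*(⅙))*1))*34 + 2978) = 1/((-17 + (2 + (2/9)*1))*34 + 2978) = 1/((-17 + (2 + 2/9))*34 + 2978) = 1/((-17 + 20/9)*34 + 2978) = 1/(-133/9*34 + 2978) = 1/(-4522/9 + 2978) = 1/(22280/9) = 9/22280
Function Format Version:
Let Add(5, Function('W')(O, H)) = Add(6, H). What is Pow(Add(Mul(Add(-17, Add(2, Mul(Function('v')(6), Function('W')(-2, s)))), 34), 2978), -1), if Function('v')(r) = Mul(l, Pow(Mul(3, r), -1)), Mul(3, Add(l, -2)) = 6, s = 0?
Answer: Rational(9, 22280) ≈ 0.00040395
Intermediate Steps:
l = 4 (l = Add(2, Mul(Rational(1, 3), 6)) = Add(2, 2) = 4)
Function('W')(O, H) = Add(1, H) (Function('W')(O, H) = Add(-5, Add(6, H)) = Add(1, H))
Function('v')(r) = Mul(Rational(4, 3), Pow(r, -1)) (Function('v')(r) = Mul(4, Pow(Mul(3, r), -1)) = Mul(4, Mul(Rational(1, 3), Pow(r, -1))) = Mul(Rational(4, 3), Pow(r, -1)))
Pow(Add(Mul(Add(-17, Add(2, Mul(Function('v')(6), Function('W')(-2, s)))), 34), 2978), -1) = Pow(Add(Mul(Add(-17, Add(2, Mul(Mul(Rational(4, 3), Pow(6, -1)), Add(1, 0)))), 34), 2978), -1) = Pow(Add(Mul(Add(-17, Add(2, Mul(Mul(Rational(4, 3), Rational(1, 6)), 1))), 34), 2978), -1) = Pow(Add(Mul(Add(-17, Add(2, Mul(Rational(2, 9), 1))), 34), 2978), -1) = Pow(Add(Mul(Add(-17, Add(2, Rational(2, 9))), 34), 2978), -1) = Pow(Add(Mul(Add(-17, Rational(20, 9)), 34), 2978), -1) = Pow(Add(Mul(Rational(-133, 9), 34), 2978), -1) = Pow(Add(Rational(-4522, 9), 2978), -1) = Pow(Rational(22280, 9), -1) = Rational(9, 22280)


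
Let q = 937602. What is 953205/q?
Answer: 317735/312534 ≈ 1.0166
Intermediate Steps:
953205/q = 953205/937602 = 953205*(1/937602) = 317735/312534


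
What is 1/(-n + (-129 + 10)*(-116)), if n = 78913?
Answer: -1/65109 ≈ -1.5359e-5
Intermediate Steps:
1/(-n + (-129 + 10)*(-116)) = 1/(-1*78913 + (-129 + 10)*(-116)) = 1/(-78913 - 119*(-116)) = 1/(-78913 + 13804) = 1/(-65109) = -1/65109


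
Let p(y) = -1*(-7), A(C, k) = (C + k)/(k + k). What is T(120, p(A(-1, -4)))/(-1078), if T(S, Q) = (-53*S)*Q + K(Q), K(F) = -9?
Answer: 44529/1078 ≈ 41.307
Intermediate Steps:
A(C, k) = (C + k)/(2*k) (A(C, k) = (C + k)/((2*k)) = (C + k)*(1/(2*k)) = (C + k)/(2*k))
p(y) = 7
T(S, Q) = -9 - 53*Q*S (T(S, Q) = (-53*S)*Q - 9 = -53*Q*S - 9 = -9 - 53*Q*S)
T(120, p(A(-1, -4)))/(-1078) = (-9 - 53*7*120)/(-1078) = (-9 - 44520)*(-1/1078) = -44529*(-1/1078) = 44529/1078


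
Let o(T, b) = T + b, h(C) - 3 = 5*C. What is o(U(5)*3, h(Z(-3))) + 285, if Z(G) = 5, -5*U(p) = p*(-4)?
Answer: 325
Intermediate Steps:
U(p) = 4*p/5 (U(p) = -p*(-4)/5 = -(-4)*p/5 = 4*p/5)
h(C) = 3 + 5*C
o(U(5)*3, h(Z(-3))) + 285 = (((4/5)*5)*3 + (3 + 5*5)) + 285 = (4*3 + (3 + 25)) + 285 = (12 + 28) + 285 = 40 + 285 = 325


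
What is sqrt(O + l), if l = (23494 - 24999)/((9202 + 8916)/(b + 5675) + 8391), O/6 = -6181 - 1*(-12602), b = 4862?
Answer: sqrt(12051781894994495785)/17686817 ≈ 196.28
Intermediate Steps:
O = 38526 (O = 6*(-6181 - 1*(-12602)) = 6*(-6181 + 12602) = 6*6421 = 38526)
l = -3171637/17686817 (l = (23494 - 24999)/((9202 + 8916)/(4862 + 5675) + 8391) = -1505/(18118/10537 + 8391) = -1505/88434085/10537 = -1505*10537/88434085 = -3171637/17686817 ≈ -0.17932)
sqrt(O + l) = sqrt(38526 - 3171637/17686817) = sqrt(681399140105/17686817) = sqrt(12051781894994495785)/17686817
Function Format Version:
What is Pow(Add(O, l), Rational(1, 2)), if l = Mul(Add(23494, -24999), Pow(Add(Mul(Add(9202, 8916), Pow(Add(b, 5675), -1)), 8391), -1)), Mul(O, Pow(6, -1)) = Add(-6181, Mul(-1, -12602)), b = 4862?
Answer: Mul(Rational(1, 17686817), Pow(12051781894994495785, Rational(1, 2))) ≈ 196.28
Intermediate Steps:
O = 38526 (O = Mul(6, Add(-6181, Mul(-1, -12602))) = Mul(6, Add(-6181, 12602)) = Mul(6, 6421) = 38526)
l = Rational(-3171637, 17686817) (l = Mul(Add(23494, -24999), Pow(Add(Mul(Add(9202, 8916), Pow(Add(4862, 5675), -1)), 8391), -1)) = Mul(-1505, Pow(Add(Mul(18118, Pow(10537, -1)), 8391), -1)) = Mul(-1505, Pow(Add(Mul(18118, Rational(1, 10537)), 8391), -1)) = Mul(-1505, Pow(Add(Rational(18118, 10537), 8391), -1)) = Mul(-1505, Pow(Rational(88434085, 10537), -1)) = Mul(-1505, Rational(10537, 88434085)) = Rational(-3171637, 17686817) ≈ -0.17932)
Pow(Add(O, l), Rational(1, 2)) = Pow(Add(38526, Rational(-3171637, 17686817)), Rational(1, 2)) = Pow(Rational(681399140105, 17686817), Rational(1, 2)) = Mul(Rational(1, 17686817), Pow(12051781894994495785, Rational(1, 2)))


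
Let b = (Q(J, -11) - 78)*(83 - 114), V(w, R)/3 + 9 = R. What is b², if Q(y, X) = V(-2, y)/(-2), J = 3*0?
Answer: 15992001/4 ≈ 3.9980e+6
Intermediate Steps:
J = 0
V(w, R) = -27 + 3*R
Q(y, X) = 27/2 - 3*y/2 (Q(y, X) = (-27 + 3*y)/(-2) = (-27 + 3*y)*(-½) = 27/2 - 3*y/2)
b = 3999/2 (b = ((27/2 - 3/2*0) - 78)*(83 - 114) = ((27/2 + 0) - 78)*(-31) = (27/2 - 78)*(-31) = -129/2*(-31) = 3999/2 ≈ 1999.5)
b² = (3999/2)² = 15992001/4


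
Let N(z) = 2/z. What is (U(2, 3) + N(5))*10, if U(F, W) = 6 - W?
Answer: 34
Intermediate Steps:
(U(2, 3) + N(5))*10 = ((6 - 1*3) + 2/5)*10 = ((6 - 3) + 2*(⅕))*10 = (3 + ⅖)*10 = (17/5)*10 = 34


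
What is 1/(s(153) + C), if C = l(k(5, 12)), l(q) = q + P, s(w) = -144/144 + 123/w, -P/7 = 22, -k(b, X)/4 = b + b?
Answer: -51/9904 ≈ -0.0051494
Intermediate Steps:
k(b, X) = -8*b (k(b, X) = -4*(b + b) = -8*b)
P = -154 (P = -7*22 = -154)
s(w) = -1 + 123/w (s(w) = -144*1/144 + 123/w = -1 + 123/w)
l(q) = -154 + q (l(q) = q - 154 = -154 + q)
C = -194 (C = -154 - 8*5 = -154 - 40 = -194)
1/(s(153) + C) = 1/((123 - 1*153)/153 - 194) = 1/((123 - 153)/153 - 194) = 1/((1/153)*(-30) - 194) = 1/(-10/51 - 194) = 1/(-9904/51) = -51/9904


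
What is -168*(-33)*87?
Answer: 482328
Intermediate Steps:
-168*(-33)*87 = 5544*87 = 482328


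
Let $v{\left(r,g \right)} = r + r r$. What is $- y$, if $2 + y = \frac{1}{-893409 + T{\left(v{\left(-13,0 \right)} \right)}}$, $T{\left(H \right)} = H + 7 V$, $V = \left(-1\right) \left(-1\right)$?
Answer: $\frac{1786493}{893246} \approx 2.0$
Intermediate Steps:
$V = 1$
$v{\left(r,g \right)} = r + r^{2}$
$T{\left(H \right)} = 7 + H$ ($T{\left(H \right)} = H + 7 \cdot 1 = H + 7 = 7 + H$)
$y = - \frac{1786493}{893246}$ ($y = -2 + \frac{1}{-893409 - \left(-7 + 13 \left(1 - 13\right)\right)} = -2 + \frac{1}{-893409 + \left(7 - -156\right)} = -2 + \frac{1}{-893409 + \left(7 + 156\right)} = -2 + \frac{1}{-893409 + 163} = -2 + \frac{1}{-893246} = -2 - \frac{1}{893246} = - \frac{1786493}{893246} \approx -2.0$)
$- y = \left(-1\right) \left(- \frac{1786493}{893246}\right) = \frac{1786493}{893246}$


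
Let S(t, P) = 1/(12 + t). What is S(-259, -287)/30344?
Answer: -1/7494968 ≈ -1.3342e-7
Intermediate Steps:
S(-259, -287)/30344 = 1/((12 - 259)*30344) = (1/30344)/(-247) = -1/247*1/30344 = -1/7494968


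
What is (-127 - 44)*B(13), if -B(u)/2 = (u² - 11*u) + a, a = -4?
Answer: 7524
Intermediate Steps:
B(u) = 8 - 2*u² + 22*u (B(u) = -2*((u² - 11*u) - 4) = -2*(-4 + u² - 11*u) = 8 - 2*u² + 22*u)
(-127 - 44)*B(13) = (-127 - 44)*(8 - 2*13² + 22*13) = -171*(8 - 2*169 + 286) = -171*(8 - 338 + 286) = -171*(-44) = 7524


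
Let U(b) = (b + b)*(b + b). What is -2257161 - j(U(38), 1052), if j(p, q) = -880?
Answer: -2256281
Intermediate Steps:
U(b) = 4*b² (U(b) = (2*b)*(2*b) = 4*b²)
-2257161 - j(U(38), 1052) = -2257161 - 1*(-880) = -2257161 + 880 = -2256281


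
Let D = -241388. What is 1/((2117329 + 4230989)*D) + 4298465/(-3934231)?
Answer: -941000175886367113/861263744842725672 ≈ -1.0926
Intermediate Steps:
1/((2117329 + 4230989)*D) + 4298465/(-3934231) = 1/((2117329 + 4230989)*(-241388)) + 4298465/(-3934231) = -1/241388/6348318 + 4298465*(-1/3934231) = (1/6348318)*(-1/241388) - 4298465/3934231 = -1/1532407785384 - 4298465/3934231 = -941000175886367113/861263744842725672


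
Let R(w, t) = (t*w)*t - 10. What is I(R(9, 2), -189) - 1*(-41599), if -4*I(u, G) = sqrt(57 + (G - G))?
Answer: 41599 - sqrt(57)/4 ≈ 41597.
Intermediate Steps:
R(w, t) = -10 + w*t**2 (R(w, t) = w*t**2 - 10 = -10 + w*t**2)
I(u, G) = -sqrt(57)/4 (I(u, G) = -sqrt(57 + (G - G))/4 = -sqrt(57 + 0)/4 = -sqrt(57)/4)
I(R(9, 2), -189) - 1*(-41599) = -sqrt(57)/4 - 1*(-41599) = -sqrt(57)/4 + 41599 = 41599 - sqrt(57)/4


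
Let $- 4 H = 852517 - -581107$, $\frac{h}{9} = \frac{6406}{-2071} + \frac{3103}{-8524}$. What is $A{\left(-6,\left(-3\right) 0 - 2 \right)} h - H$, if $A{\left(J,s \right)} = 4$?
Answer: $\frac{1581204278693}{4413301} \approx 3.5828 \cdot 10^{5}$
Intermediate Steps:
$h = - \frac{549279513}{17653204}$ ($h = 9 \left(\frac{6406}{-2071} + \frac{3103}{-8524}\right) = 9 \left(6406 \left(- \frac{1}{2071}\right) + 3103 \left(- \frac{1}{8524}\right)\right) = 9 \left(- \frac{6406}{2071} - \frac{3103}{8524}\right) = 9 \left(- \frac{61031057}{17653204}\right) = - \frac{549279513}{17653204} \approx -31.115$)
$H = -358406$ ($H = - \frac{852517 - -581107}{4} = - \frac{852517 + 581107}{4} = \left(- \frac{1}{4}\right) 1433624 = -358406$)
$A{\left(-6,\left(-3\right) 0 - 2 \right)} h - H = 4 \left(- \frac{549279513}{17653204}\right) - -358406 = - \frac{549279513}{4413301} + 358406 = \frac{1581204278693}{4413301}$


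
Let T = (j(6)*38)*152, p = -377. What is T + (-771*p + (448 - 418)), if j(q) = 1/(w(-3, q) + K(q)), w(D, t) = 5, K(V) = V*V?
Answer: 11924353/41 ≈ 2.9084e+5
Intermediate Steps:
K(V) = V**2
j(q) = 1/(5 + q**2)
T = 5776/41 (T = (38/(5 + 6**2))*152 = (38/(5 + 36))*152 = (38/41)*152 = 5776/41 ≈ 140.88)
T + (-771*p + (448 - 418)) = 5776/41 + (-771*(-377) + (448 - 418)) = 5776/41 + (290667 + 30) = 5776/41 + 290697 = 11924353/41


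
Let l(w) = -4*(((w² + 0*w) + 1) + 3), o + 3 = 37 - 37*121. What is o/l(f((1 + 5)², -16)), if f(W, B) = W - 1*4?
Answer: 4443/4112 ≈ 1.0805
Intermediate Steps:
f(W, B) = -4 + W (f(W, B) = W - 4 = -4 + W)
o = -4443 (o = -3 + (37 - 37*121) = -3 + (37 - 4477) = -3 - 4440 = -4443)
l(w) = -16 - 4*w² (l(w) = -4*(((w² + 0) + 1) + 3) = -4*((w² + 1) + 3) = -4*((1 + w²) + 3) = -4*(4 + w²) = -16 - 4*w²)
o/l(f((1 + 5)², -16)) = -4443/(-16 - 4*(-4 + (1 + 5)²)²) = -4443/(-16 - 4*(-4 + 6²)²) = -4443/(-16 - 4*(-4 + 36)²) = -4443/(-16 - 4*32²) = -4443/(-16 - 4*1024) = -4443/(-16 - 4096) = -4443/(-4112) = -4443*(-1/4112) = 4443/4112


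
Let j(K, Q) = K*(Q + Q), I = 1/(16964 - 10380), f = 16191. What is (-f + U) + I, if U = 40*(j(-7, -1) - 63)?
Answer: -119506183/6584 ≈ -18151.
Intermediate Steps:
I = 1/6584 ≈ 0.00015188
j(K, Q) = 2*K*Q (j(K, Q) = K*(2*Q) = 2*K*Q)
U = -1960 (U = 40*(2*(-7)*(-1) - 63) = 40*(14 - 63) = 40*(-49) = -1960)
(-f + U) + I = (-1*16191 - 1960) + 1/6584 = (-16191 - 1960) + 1/6584 = -18151 + 1/6584 = -119506183/6584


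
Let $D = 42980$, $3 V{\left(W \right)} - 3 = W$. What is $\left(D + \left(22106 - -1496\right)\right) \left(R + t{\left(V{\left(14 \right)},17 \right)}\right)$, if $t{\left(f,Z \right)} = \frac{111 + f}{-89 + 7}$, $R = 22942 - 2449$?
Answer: $\frac{55939178016}{41} \approx 1.3644 \cdot 10^{9}$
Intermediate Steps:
$V{\left(W \right)} = 1 + \frac{W}{3}$
$R = 20493$
$t{\left(f,Z \right)} = - \frac{111}{82} - \frac{f}{82}$ ($t{\left(f,Z \right)} = \frac{111 + f}{-82} = \left(111 + f\right) \left(- \frac{1}{82}\right) = - \frac{111}{82} - \frac{f}{82}$)
$\left(D + \left(22106 - -1496\right)\right) \left(R + t{\left(V{\left(14 \right)},17 \right)}\right) = \left(42980 + \left(22106 - -1496\right)\right) \left(20493 - \left(\frac{111}{82} + \frac{1 + \frac{1}{3} \cdot 14}{82}\right)\right) = \left(42980 + \left(22106 + 1496\right)\right) \left(20493 - \left(\frac{111}{82} + \frac{1 + \frac{14}{3}}{82}\right)\right) = \left(42980 + 23602\right) \left(20493 - \frac{175}{123}\right) = 66582 \left(20493 - \frac{175}{123}\right) = 66582 \cdot \frac{2520464}{123} = \frac{55939178016}{41}$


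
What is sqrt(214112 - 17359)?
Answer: sqrt(196753) ≈ 443.57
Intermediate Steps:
sqrt(214112 - 17359) = sqrt(196753)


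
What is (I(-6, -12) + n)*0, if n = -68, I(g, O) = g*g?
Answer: 0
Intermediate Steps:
I(g, O) = g²
(I(-6, -12) + n)*0 = ((-6)² - 68)*0 = (36 - 68)*0 = -32*0 = 0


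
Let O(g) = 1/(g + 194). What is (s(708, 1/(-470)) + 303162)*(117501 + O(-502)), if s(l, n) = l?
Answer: 785510613435/22 ≈ 3.5705e+10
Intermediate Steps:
O(g) = 1/(194 + g)
(s(708, 1/(-470)) + 303162)*(117501 + O(-502)) = (708 + 303162)*(117501 + 1/(194 - 502)) = 303870*(117501 + 1/(-308)) = 303870*(117501 - 1/308) = 303870*(36190307/308) = 785510613435/22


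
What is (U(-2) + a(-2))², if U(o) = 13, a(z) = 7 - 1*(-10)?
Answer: 900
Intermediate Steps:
a(z) = 17 (a(z) = 7 + 10 = 17)
(U(-2) + a(-2))² = (13 + 17)² = 30² = 900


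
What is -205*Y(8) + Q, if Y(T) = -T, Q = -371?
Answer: 1269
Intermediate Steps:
-205*Y(8) + Q = -(-205)*8 - 371 = -205*(-8) - 371 = 1640 - 371 = 1269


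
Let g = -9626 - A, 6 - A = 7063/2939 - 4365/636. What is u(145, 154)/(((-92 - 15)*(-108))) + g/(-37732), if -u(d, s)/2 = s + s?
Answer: 13725568066481/67919239530864 ≈ 0.20209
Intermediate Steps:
A = 6517297/623068 (A = 6 - (7063/2939 - 4365/636) = 6 - (7063*(1/2939) - 4365*1/636) = 6 - (7063/2939 - 1455/212) = 6 - 1*(-2778889/623068) = 6 + 2778889/623068 = 6517297/623068 ≈ 10.460)
u(d, s) = -4*s (u(d, s) = -2*(s + s) = -4*s)
g = -6004169865/623068 (g = -9626 - 1*6517297/623068 = -9626 - 6517297/623068 = -6004169865/623068 ≈ -9636.5)
u(145, 154)/(((-92 - 15)*(-108))) + g/(-37732) = (-4*154)/(((-92 - 15)*(-108))) - 6004169865/623068/(-37732) = -616/((-107*(-108))) - 6004169865/623068*(-1/37732) = -616/11556 + 6004169865/23509601776 = -616*1/11556 + 6004169865/23509601776 = -154/2889 + 6004169865/23509601776 = 13725568066481/67919239530864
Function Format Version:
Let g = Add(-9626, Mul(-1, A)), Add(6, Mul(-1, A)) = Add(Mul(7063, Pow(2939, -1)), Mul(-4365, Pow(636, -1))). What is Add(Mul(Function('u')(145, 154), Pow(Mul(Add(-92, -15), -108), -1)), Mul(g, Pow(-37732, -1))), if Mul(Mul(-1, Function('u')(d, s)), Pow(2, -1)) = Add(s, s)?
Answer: Rational(13725568066481, 67919239530864) ≈ 0.20209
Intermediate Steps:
A = Rational(6517297, 623068) (A = Add(6, Mul(-1, Add(Mul(7063, Pow(2939, -1)), Mul(-4365, Pow(636, -1))))) = Add(6, Mul(-1, Add(Mul(7063, Rational(1, 2939)), Mul(-4365, Rational(1, 636))))) = Add(6, Mul(-1, Add(Rational(7063, 2939), Rational(-1455, 212)))) = Add(6, Mul(-1, Rational(-2778889, 623068))) = Add(6, Rational(2778889, 623068)) = Rational(6517297, 623068) ≈ 10.460)
Function('u')(d, s) = Mul(-4, s) (Function('u')(d, s) = Mul(-2, Add(s, s)) = Mul(-2, Mul(2, s)) = Mul(-4, s))
g = Rational(-6004169865, 623068) (g = Add(-9626, Mul(-1, Rational(6517297, 623068))) = Add(-9626, Rational(-6517297, 623068)) = Rational(-6004169865, 623068) ≈ -9636.5)
Add(Mul(Function('u')(145, 154), Pow(Mul(Add(-92, -15), -108), -1)), Mul(g, Pow(-37732, -1))) = Add(Mul(Mul(-4, 154), Pow(Mul(Add(-92, -15), -108), -1)), Mul(Rational(-6004169865, 623068), Pow(-37732, -1))) = Add(Mul(-616, Pow(Mul(-107, -108), -1)), Mul(Rational(-6004169865, 623068), Rational(-1, 37732))) = Add(Mul(-616, Pow(11556, -1)), Rational(6004169865, 23509601776)) = Add(Mul(-616, Rational(1, 11556)), Rational(6004169865, 23509601776)) = Add(Rational(-154, 2889), Rational(6004169865, 23509601776)) = Rational(13725568066481, 67919239530864)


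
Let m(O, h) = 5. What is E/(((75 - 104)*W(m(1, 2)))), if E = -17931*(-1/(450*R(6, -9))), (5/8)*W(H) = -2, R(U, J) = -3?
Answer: -5977/41760 ≈ -0.14313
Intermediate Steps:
W(H) = -16/5 (W(H) = (8/5)*(-2) = -16/5)
E = -5977/450 (E = -17931/((-3*(-450))) = -17931/1350 = -17931*1/1350 = -5977/450 ≈ -13.282)
E/(((75 - 104)*W(m(1, 2)))) = -5977*(-5/(16*(75 - 104)))/450 = -5977/(450*((-29*(-16/5)))) = -5977/(450*464/5) = -5977/450*5/464 = -5977/41760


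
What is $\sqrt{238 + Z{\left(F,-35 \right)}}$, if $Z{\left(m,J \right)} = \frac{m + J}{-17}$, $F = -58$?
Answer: $\frac{\sqrt{70363}}{17} \approx 15.604$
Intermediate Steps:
$Z{\left(m,J \right)} = - \frac{J}{17} - \frac{m}{17}$ ($Z{\left(m,J \right)} = \left(J + m\right) \left(- \frac{1}{17}\right) = - \frac{J}{17} - \frac{m}{17}$)
$\sqrt{238 + Z{\left(F,-35 \right)}} = \sqrt{238 - - \frac{93}{17}} = \sqrt{238 + \left(\frac{35}{17} + \frac{58}{17}\right)} = \sqrt{238 + \frac{93}{17}} = \sqrt{\frac{4139}{17}} = \frac{\sqrt{70363}}{17}$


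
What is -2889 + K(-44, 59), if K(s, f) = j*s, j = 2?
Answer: -2977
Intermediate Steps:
K(s, f) = 2*s
-2889 + K(-44, 59) = -2889 + 2*(-44) = -2889 - 88 = -2977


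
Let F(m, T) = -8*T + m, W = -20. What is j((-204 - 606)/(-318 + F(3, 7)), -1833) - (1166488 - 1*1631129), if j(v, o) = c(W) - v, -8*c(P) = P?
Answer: 344763857/742 ≈ 4.6464e+5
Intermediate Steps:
F(m, T) = m - 8*T
c(P) = -P/8
j(v, o) = 5/2 - v (j(v, o) = -⅛*(-20) - v = 5/2 - v)
j((-204 - 606)/(-318 + F(3, 7)), -1833) - (1166488 - 1*1631129) = (5/2 - (-204 - 606)/(-318 + (3 - 8*7))) - (1166488 - 1*1631129) = (5/2 - (-810)/(-318 + (3 - 56))) - (1166488 - 1631129) = (5/2 - (-810)/(-318 - 53)) - 1*(-464641) = (5/2 - (-810)/(-371)) + 464641 = (5/2 - (-810)*(-1)/371) + 464641 = (5/2 - 1*810/371) + 464641 = (5/2 - 810/371) + 464641 = 235/742 + 464641 = 344763857/742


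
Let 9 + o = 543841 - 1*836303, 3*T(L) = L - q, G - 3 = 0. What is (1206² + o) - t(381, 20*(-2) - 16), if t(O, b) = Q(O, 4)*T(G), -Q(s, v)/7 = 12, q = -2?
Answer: 1162105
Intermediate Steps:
Q(s, v) = -84 (Q(s, v) = -7*12 = -84)
G = 3 (G = 3 + 0 = 3)
T(L) = ⅔ + L/3 (T(L) = (L - 1*(-2))/3 = (L + 2)/3 = (2 + L)/3 = ⅔ + L/3)
o = -292471 (o = -9 + (543841 - 1*836303) = -9 + (543841 - 836303) = -9 - 292462 = -292471)
t(O, b) = -140 (t(O, b) = -84*(⅔ + (⅓)*3) = -84*(⅔ + 1) = -84*5/3 = -140)
(1206² + o) - t(381, 20*(-2) - 16) = (1206² - 292471) - 1*(-140) = (1454436 - 292471) + 140 = 1161965 + 140 = 1162105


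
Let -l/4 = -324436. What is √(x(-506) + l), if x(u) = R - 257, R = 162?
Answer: √1297649 ≈ 1139.1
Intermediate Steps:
l = 1297744 (l = -4*(-324436) = 1297744)
x(u) = -95 (x(u) = 162 - 257 = -95)
√(x(-506) + l) = √(-95 + 1297744) = √1297649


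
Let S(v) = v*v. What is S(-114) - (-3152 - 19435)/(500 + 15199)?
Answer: 68015597/5233 ≈ 12997.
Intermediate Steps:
S(v) = v**2
S(-114) - (-3152 - 19435)/(500 + 15199) = (-114)**2 - (-3152 - 19435)/(500 + 15199) = 12996 - (-22587)/15699 = 12996 - 1*(-7529/5233) = 12996 + 7529/5233 = 68015597/5233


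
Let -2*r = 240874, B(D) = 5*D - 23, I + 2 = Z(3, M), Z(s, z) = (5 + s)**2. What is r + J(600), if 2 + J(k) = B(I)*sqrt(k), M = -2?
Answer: -120439 + 2870*sqrt(6) ≈ -1.1341e+5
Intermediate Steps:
I = 62 (I = -2 + (5 + 3)**2 = -2 + 8**2 = -2 + 64 = 62)
B(D) = -23 + 5*D
r = -120437 (r = -1/2*240874 = -120437)
J(k) = -2 + 287*sqrt(k) (J(k) = -2 + (-23 + 5*62)*sqrt(k) = -2 + (-23 + 310)*sqrt(k) = -2 + 287*sqrt(k))
r + J(600) = -120437 + (-2 + 287*sqrt(600)) = -120437 + (-2 + 287*(10*sqrt(6))) = -120437 + (-2 + 2870*sqrt(6)) = -120439 + 2870*sqrt(6)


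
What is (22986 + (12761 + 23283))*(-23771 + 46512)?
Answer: 1342401230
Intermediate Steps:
(22986 + (12761 + 23283))*(-23771 + 46512) = (22986 + 36044)*22741 = 59030*22741 = 1342401230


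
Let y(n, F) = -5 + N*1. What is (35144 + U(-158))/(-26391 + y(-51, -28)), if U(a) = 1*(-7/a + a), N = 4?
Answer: -5527795/4169936 ≈ -1.3256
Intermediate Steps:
U(a) = a - 7/a (U(a) = 1*(a - 7/a) = a - 7/a)
y(n, F) = -1 (y(n, F) = -5 + 4*1 = -5 + 4 = -1)
(35144 + U(-158))/(-26391 + y(-51, -28)) = (35144 + (-158 - 7/(-158)))/(-26391 - 1) = (35144 + (-158 - 7*(-1/158)))/(-26392) = (35144 + (-158 + 7/158))*(-1/26392) = (35144 - 24957/158)*(-1/26392) = (5527795/158)*(-1/26392) = -5527795/4169936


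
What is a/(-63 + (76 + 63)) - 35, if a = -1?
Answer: -2661/76 ≈ -35.013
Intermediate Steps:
a/(-63 + (76 + 63)) - 35 = -1/(-63 + (76 + 63)) - 35 = -1/(-63 + 139) - 35 = -1/76 - 35 = -2661/76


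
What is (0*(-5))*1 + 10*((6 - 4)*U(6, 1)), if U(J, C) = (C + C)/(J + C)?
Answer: 40/7 ≈ 5.7143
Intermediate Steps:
U(J, C) = 2*C/(C + J) (U(J, C) = (2*C)/(C + J) = 2*C/(C + J))
(0*(-5))*1 + 10*((6 - 4)*U(6, 1)) = (0*(-5))*1 + 10*((6 - 4)*(2*1/(1 + 6))) = 0*1 + 10*(2*(2*1/7)) = 0 + 10*(2*(2*1*(1/7))) = 0 + 10*(2*(2/7)) = 0 + 10*(4/7) = 0 + 40/7 = 40/7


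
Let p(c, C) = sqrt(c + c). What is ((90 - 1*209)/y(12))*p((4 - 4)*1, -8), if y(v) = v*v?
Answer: 0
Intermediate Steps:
p(c, C) = sqrt(2)*sqrt(c) (p(c, C) = sqrt(2*c) = sqrt(2)*sqrt(c))
y(v) = v**2
((90 - 1*209)/y(12))*p((4 - 4)*1, -8) = ((90 - 1*209)/(12**2))*(sqrt(2)*sqrt((4 - 4)*1)) = ((90 - 209)/144)*(sqrt(2)*sqrt(0*1)) = (-119*1/144)*(sqrt(2)*sqrt(0)) = -119*sqrt(2)*0/144 = -119/144*0 = 0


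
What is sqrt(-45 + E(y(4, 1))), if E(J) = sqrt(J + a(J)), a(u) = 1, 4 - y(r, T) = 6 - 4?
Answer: sqrt(-45 + sqrt(3)) ≈ 6.5778*I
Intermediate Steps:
y(r, T) = 2 (y(r, T) = 4 - (6 - 4) = 4 - 1*2 = 4 - 2 = 2)
E(J) = sqrt(1 + J) (E(J) = sqrt(J + 1) = sqrt(1 + J))
sqrt(-45 + E(y(4, 1))) = sqrt(-45 + sqrt(1 + 2)) = sqrt(-45 + sqrt(3))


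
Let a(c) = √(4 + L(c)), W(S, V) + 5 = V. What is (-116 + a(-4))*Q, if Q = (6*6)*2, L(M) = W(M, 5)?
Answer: -8208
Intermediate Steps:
W(S, V) = -5 + V
L(M) = 0 (L(M) = -5 + 5 = 0)
Q = 72 (Q = 36*2 = 72)
a(c) = 2 (a(c) = √(4 + 0) = √4 = 2)
(-116 + a(-4))*Q = (-116 + 2)*72 = -114*72 = -8208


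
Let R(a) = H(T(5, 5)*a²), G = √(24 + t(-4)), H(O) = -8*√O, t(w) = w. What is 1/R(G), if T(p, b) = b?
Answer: -1/80 ≈ -0.012500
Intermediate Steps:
G = 2*√5 (G = √(24 - 4) = √20 = 2*√5 ≈ 4.4721)
R(a) = -8*√5*√(a²)
1/R(G) = 1/(-8*√5*√((2*√5)²)) = 1/(-8*√5*√20) = 1/(-8*√5*2*√5) = 1/(-80) = -1/80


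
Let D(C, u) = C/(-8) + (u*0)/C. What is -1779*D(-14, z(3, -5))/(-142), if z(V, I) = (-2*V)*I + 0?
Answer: 12453/568 ≈ 21.924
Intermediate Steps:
z(V, I) = -2*I*V (z(V, I) = -2*I*V + 0 = -2*I*V)
D(C, u) = -C/8 (D(C, u) = C*(-⅛) + 0/C = -C/8 + 0 = -C/8)
-1779*D(-14, z(3, -5))/(-142) = -1779*(-⅛*(-14))/(-142) = -12453*(-1)/(4*142) = -1779*(-7/568) = 12453/568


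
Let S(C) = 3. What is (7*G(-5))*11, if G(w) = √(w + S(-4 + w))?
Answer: 77*I*√2 ≈ 108.89*I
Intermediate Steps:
G(w) = √(3 + w) (G(w) = √(w + 3) = √(3 + w))
(7*G(-5))*11 = (7*√(3 - 5))*11 = (7*√(-2))*11 = (7*(I*√2))*11 = (7*I*√2)*11 = 77*I*√2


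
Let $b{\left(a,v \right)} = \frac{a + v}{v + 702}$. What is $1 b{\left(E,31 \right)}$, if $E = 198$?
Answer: $\frac{229}{733} \approx 0.31241$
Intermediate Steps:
$b{\left(a,v \right)} = \frac{a + v}{702 + v}$
$1 b{\left(E,31 \right)} = 1 \frac{198 + 31}{702 + 31} = 1 \cdot \frac{1}{733} \cdot 229 = 1 \cdot \frac{229}{733} = \frac{229}{733}$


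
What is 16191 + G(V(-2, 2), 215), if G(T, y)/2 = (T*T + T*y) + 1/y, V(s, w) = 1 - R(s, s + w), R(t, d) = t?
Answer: 3762287/215 ≈ 17499.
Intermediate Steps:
V(s, w) = 1 - s
G(T, y) = 2*T**2 + 2/y + 2*T*y (G(T, y) = 2*((T*T + T*y) + 1/y) = 2*((T**2 + T*y) + 1/y) = 2*(T**2 + 1/y + T*y) = 2*T**2 + 2/y + 2*T*y)
16191 + G(V(-2, 2), 215) = 16191 + 2*(1 + (1 - 1*(-2))*215*((1 - 1*(-2)) + 215))/215 = 16191 + 2*(1/215)*(1 + (1 + 2)*215*((1 + 2) + 215)) = 16191 + 2*(1/215)*(1 + 3*215*(3 + 215)) = 16191 + 2*(1/215)*(1 + 3*215*218) = 16191 + 2*(1/215)*(1 + 140610) = 16191 + 2*(1/215)*140611 = 16191 + 281222/215 = 3762287/215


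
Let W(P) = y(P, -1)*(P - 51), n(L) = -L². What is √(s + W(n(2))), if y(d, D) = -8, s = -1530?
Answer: I*√1090 ≈ 33.015*I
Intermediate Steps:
W(P) = 408 - 8*P (W(P) = -8*(P - 51) = -8*(-51 + P) = 408 - 8*P)
√(s + W(n(2))) = √(-1530 + (408 - (-8)*2²)) = √(-1530 + (408 - (-8)*4)) = √(-1530 + (408 - 8*(-4))) = √(-1530 + (408 + 32)) = √(-1530 + 440) = √(-1090) = I*√1090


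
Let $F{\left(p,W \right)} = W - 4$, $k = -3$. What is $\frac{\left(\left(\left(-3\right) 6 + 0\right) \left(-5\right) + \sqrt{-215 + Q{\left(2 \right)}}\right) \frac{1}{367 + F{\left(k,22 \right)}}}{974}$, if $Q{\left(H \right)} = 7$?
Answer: $\frac{9}{37499} + \frac{2 i \sqrt{13}}{187495} \approx 0.00024001 + 3.846 \cdot 10^{-5} i$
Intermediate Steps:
$F{\left(p,W \right)} = -4 + W$ ($F{\left(p,W \right)} = W - 4 = -4 + W$)
$\frac{\left(\left(\left(-3\right) 6 + 0\right) \left(-5\right) + \sqrt{-215 + Q{\left(2 \right)}}\right) \frac{1}{367 + F{\left(k,22 \right)}}}{974} = \frac{\left(\left(\left(-3\right) 6 + 0\right) \left(-5\right) + \sqrt{-215 + 7}\right) \frac{1}{367 + \left(-4 + 22\right)}}{974} = \frac{\left(-18 + 0\right) \left(-5\right) + \sqrt{-208}}{367 + 18} \cdot \frac{1}{974} = \frac{\left(-18\right) \left(-5\right) + 4 i \sqrt{13}}{385} \cdot \frac{1}{974} = \left(90 + 4 i \sqrt{13}\right) \frac{1}{385} \cdot \frac{1}{974} = \left(\frac{18}{77} + \frac{4 i \sqrt{13}}{385}\right) \frac{1}{974} = \frac{9}{37499} + \frac{2 i \sqrt{13}}{187495}$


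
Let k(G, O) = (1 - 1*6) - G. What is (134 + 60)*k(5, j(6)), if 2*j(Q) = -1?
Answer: -1940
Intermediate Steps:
j(Q) = -½ (j(Q) = (½)*(-1) = -½)
k(G, O) = -5 - G (k(G, O) = (1 - 6) - G = -5 - G)
(134 + 60)*k(5, j(6)) = (134 + 60)*(-5 - 1*5) = 194*(-5 - 5) = 194*(-10) = -1940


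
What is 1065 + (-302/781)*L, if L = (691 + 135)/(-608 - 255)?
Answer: 718062647/674003 ≈ 1065.4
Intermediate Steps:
L = -826/863 (L = 826/(-863) = 826*(-1/863) = -826/863 ≈ -0.95713)
1065 + (-302/781)*L = 1065 - 302/781*(-826/863) = 1065 + 249452/674003 = 718062647/674003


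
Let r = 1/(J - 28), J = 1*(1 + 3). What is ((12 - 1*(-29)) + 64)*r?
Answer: -35/8 ≈ -4.3750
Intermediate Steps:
J = 4 (J = 1*4 = 4)
r = -1/24 (r = 1/(4 - 28) = 1/(-24) = -1/24 ≈ -0.041667)
((12 - 1*(-29)) + 64)*r = ((12 - 1*(-29)) + 64)*(-1/24) = ((12 + 29) + 64)*(-1/24) = (41 + 64)*(-1/24) = 105*(-1/24) = -35/8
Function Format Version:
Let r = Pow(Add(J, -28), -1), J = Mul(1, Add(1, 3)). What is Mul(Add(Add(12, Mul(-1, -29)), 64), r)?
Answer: Rational(-35, 8) ≈ -4.3750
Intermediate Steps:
J = 4 (J = Mul(1, 4) = 4)
r = Rational(-1, 24) (r = Pow(Add(4, -28), -1) = Pow(-24, -1) = Rational(-1, 24) ≈ -0.041667)
Mul(Add(Add(12, Mul(-1, -29)), 64), r) = Mul(Add(Add(12, Mul(-1, -29)), 64), Rational(-1, 24)) = Mul(Add(Add(12, 29), 64), Rational(-1, 24)) = Mul(Add(41, 64), Rational(-1, 24)) = Mul(105, Rational(-1, 24)) = Rational(-35, 8)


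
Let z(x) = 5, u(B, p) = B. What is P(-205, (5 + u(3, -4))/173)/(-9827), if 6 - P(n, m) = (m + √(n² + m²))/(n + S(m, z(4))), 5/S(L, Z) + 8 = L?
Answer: -293707918/481026589095 - 1376*√1257766289/481026589095 ≈ -0.00071204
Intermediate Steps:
S(L, Z) = 5/(-8 + L)
P(n, m) = 6 - (m + √(m² + n²))/(n + 5/(-8 + m)) (P(n, m) = 6 - (m + √(n² + m²))/(n + 5/(-8 + m)) = 6 - (m + √(m² + n²))/(n + 5/(-8 + m)))
P(-205, (5 + u(3, -4))/173)/(-9827) = ((30 - (-8 + (5 + 3)/173)*((5 + 3)/173 + √(((5 + 3)/173)² + (-205)²) - 6*(-205)))/(5 - 205*(-8 + (5 + 3)/173)))/(-9827) = ((30 - (-8 + 8*(1/173))*(8*(1/173) + √((8*(1/173))² + 42025) + 1230))/(5 - 205*(-8 + 8*(1/173))))*(-1/9827) = ((30 - (-8 + 8/173)*(8/173 + √((8/173)² + 42025) + 1230))/(5 - 205*(-8 + 8/173)))*(-1/9827) = ((30 - 1*(-1376/173)*(8/173 + √(64/29929 + 42025) + 1230))/(5 - 205*(-1376/173)))*(-1/9827) = ((30 - 1*(-1376/173)*(8/173 + √(1257766289/29929) + 1230))/(5 + 282080/173))*(-1/9827) = ((30 - 1*(-1376/173)*(8/173 + √1257766289/173 + 1230))/(282945/173))*(-1/9827) = (173*(30 - 1*(-1376/173)*(212798/173 + √1257766289/173))/282945)*(-1/9827) = (173*(30 + (292810048/29929 + 1376*√1257766289/29929))/282945)*(-1/9827) = (173*(293707918/29929 + 1376*√1257766289/29929)/282945)*(-1/9827) = (293707918/48949485 + 1376*√1257766289/48949485)*(-1/9827) = -293707918/481026589095 - 1376*√1257766289/481026589095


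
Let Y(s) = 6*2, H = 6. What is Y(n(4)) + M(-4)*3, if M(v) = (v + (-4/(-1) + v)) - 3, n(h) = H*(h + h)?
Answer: -9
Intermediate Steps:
n(h) = 12*h (n(h) = 6*(h + h) = 6*(2*h) = 12*h)
Y(s) = 12
M(v) = 1 + 2*v (M(v) = (v + (-4*(-1) + v)) - 3 = (v + (4 + v)) - 3 = (4 + 2*v) - 3 = 1 + 2*v)
Y(n(4)) + M(-4)*3 = 12 + (1 + 2*(-4))*3 = 12 + (1 - 8)*3 = 12 - 7*3 = 12 - 21 = -9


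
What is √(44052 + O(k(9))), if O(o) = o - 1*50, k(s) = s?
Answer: √44011 ≈ 209.79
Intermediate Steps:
O(o) = -50 + o (O(o) = o - 50 = -50 + o)
√(44052 + O(k(9))) = √(44052 + (-50 + 9)) = √(44052 - 41) = √44011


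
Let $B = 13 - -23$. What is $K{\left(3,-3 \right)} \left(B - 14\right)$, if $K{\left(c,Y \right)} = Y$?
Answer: $-66$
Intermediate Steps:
$B = 36$ ($B = 13 + 23 = 36$)
$K{\left(3,-3 \right)} \left(B - 14\right) = - 3 \left(36 - 14\right) = \left(-3\right) 22 = -66$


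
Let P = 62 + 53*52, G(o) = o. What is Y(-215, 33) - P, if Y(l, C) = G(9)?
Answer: -2809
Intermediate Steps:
Y(l, C) = 9
P = 2818 (P = 62 + 2756 = 2818)
Y(-215, 33) - P = 9 - 1*2818 = 9 - 2818 = -2809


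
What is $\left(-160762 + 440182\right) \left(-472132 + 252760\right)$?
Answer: $-61296924240$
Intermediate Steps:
$\left(-160762 + 440182\right) \left(-472132 + 252760\right) = 279420 \left(-219372\right) = -61296924240$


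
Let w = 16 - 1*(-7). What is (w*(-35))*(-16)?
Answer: 12880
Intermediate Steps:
w = 23 (w = 16 + 7 = 23)
(w*(-35))*(-16) = (23*(-35))*(-16) = -805*(-16) = 12880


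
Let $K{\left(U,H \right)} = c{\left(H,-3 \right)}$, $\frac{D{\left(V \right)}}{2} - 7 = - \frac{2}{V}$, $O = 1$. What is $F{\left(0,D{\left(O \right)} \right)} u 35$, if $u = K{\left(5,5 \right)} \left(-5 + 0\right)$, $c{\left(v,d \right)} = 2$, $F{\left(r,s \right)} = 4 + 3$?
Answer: $-2450$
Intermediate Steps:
$D{\left(V \right)} = 14 - \frac{4}{V}$ ($D{\left(V \right)} = 14 + 2 \left(- \frac{2}{V}\right) = 14 - \frac{4}{V}$)
$F{\left(r,s \right)} = 7$
$K{\left(U,H \right)} = 2$
$u = -10$ ($u = 2 \left(-5 + 0\right) = 2 \left(-5\right) = -10$)
$F{\left(0,D{\left(O \right)} \right)} u 35 = 7 \left(-10\right) 35 = \left(-70\right) 35 = -2450$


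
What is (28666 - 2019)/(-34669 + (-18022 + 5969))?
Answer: -26647/46722 ≈ -0.57033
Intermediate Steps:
(28666 - 2019)/(-34669 + (-18022 + 5969)) = 26647/(-34669 - 12053) = 26647/(-46722) = 26647*(-1/46722) = -26647/46722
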